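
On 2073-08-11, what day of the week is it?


Date: August 11, 2073
Anchor: Jan 1, 2073. With p = 2073 - 1 = 2072: (p + p//4 - p//100 + p//400) mod 7 = (2072 + 518 - 20 + 5) mod 7 = 2575 mod 7 = 6 -> Sunday (Mon=0 ... Sun=6)
Days before August (Jan-Jul): 212; offset = 212 + 11 - 1 = 222
Weekday index = (6 + 222) mod 7 = 4

Day of the week: Friday


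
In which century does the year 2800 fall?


Century = (year - 1) // 100 + 1
= (2800 - 1) // 100 + 1
= 2799 // 100 + 1
= 27 + 1

28th century


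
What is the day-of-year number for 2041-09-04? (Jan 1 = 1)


Date: September 4, 2041
Days in months 1 through 8: 243
Plus 4 days in September

Day of year: 247


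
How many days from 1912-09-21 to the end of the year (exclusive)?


Day of year: 265 of 366
Remaining = 366 - 265

101 days


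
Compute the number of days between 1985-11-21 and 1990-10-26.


From 1985-11-21 to 1990-10-26
1985-11-21: days before November = 31 + 28 + 31 + 30 + 31 + 30 + 31 + 31 + 30 + 31 = 304 (1985 is not a leap year); day of year = 304 + 21 = 325
1990-10-26: days before October = 31 + 28 + 31 + 30 + 31 + 30 + 31 + 31 + 30 = 273 (1990 is not a leap year); day of year = 273 + 26 = 299
Rest of 1985: 365 - 325 = 40
Full years 1986 (365), 1987 (365), 1988 (366), 1989 (365): 1461
Total = 40 + 1461 + 299 = 1800

1800 days


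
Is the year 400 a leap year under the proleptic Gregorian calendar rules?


Gregorian leap year rule: divisible by 4, but not by 100, unless also by 400.
400 is divisible by 400 -> leap year

Yes


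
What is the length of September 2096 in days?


September 2096

30 days


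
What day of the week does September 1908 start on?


Target: September 1, 1908
Anchor: Jan 1, 1908. With p = 1908 - 1 = 1907: (p + p//4 - p//100 + p//400) mod 7 = (1907 + 476 - 19 + 4) mod 7 = 2368 mod 7 = 2 -> Wednesday (Mon=0 ... Sun=6)
Days before September (Jan-Aug): 244 days
Weekday index = (2 + 244) mod 7 = 1

Tuesday


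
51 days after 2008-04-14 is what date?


Start: 2008-04-14, add 51 days
April 2008 has 30 days: 30 - 14 = 16 days to April 30 -> 35 left
May 2008 has 31 days -> 4 left
June 2008: 4 <= 30 -> lands on June 4

Result: 2008-06-04


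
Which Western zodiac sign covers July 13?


Date: July 13
Conventional tropical zodiac dates: Cancer from June 21 onward; Leo starts July 23
July 13 falls within the Cancer range

Cancer


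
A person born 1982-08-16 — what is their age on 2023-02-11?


Birth: 1982-08-16
Reference: 2023-02-11
Year difference: 2023 - 1982 = 41
Birthday not yet reached in 2023, subtract 1

40 years old


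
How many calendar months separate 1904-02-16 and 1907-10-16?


From February 1904 to October 1907
3 years * 12 = 36 months, plus 8 months = 44

44 months


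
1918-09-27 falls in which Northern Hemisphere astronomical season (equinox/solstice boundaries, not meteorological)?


Date: September 27
Astronomical Autumn (approx.; exact equinox/solstice day varies by year): September 22 to December 20
September 27 falls within the Autumn window

Autumn


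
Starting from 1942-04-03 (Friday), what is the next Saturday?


Current: Friday
Target: Saturday
Days ahead: 1

Next Saturday: 1942-04-04


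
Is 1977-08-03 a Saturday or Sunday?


Anchor: Jan 1, 1977. With p = 1977 - 1 = 1976: (p + p//4 - p//100 + p//400) mod 7 = (1976 + 494 - 19 + 4) mod 7 = 2455 mod 7 = 5 -> Saturday (Mon=0 ... Sun=6)
Day of year: 215; offset = 214
Weekday index = (5 + 214) mod 7 = 2 -> Wednesday
Weekend days: Saturday, Sunday

No


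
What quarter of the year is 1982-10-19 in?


Month: October (month 10)
Q1: Jan-Mar, Q2: Apr-Jun, Q3: Jul-Sep, Q4: Oct-Dec

Q4


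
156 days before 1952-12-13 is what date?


Start: 1952-12-13, subtract 156 days
Back 13 days from December 13 reaches November 30, 1952 -> 143 left
November 1952 has 30 days -> back to October 31, 1952 -> 113 left
October 1952 has 31 days -> back to September 30, 1952 -> 82 left
September 1952 has 30 days -> back to August 31, 1952 -> 52 left
August 1952 has 31 days -> back to July 31, 1952 -> 21 left
July 1952: 31 - 21 = 10 -> lands on July 10

Result: 1952-07-10


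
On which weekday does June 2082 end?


June 2082 has 30 days
Anchor: Jan 1, 2082. With p = 2082 - 1 = 2081: (p + p//4 - p//100 + p//400) mod 7 = (2081 + 520 - 20 + 5) mod 7 = 2586 mod 7 = 3 -> Thursday (Mon=0 ... Sun=6)
Days before June (Jan-May): 151; June 1 index = (3 + 151) mod 7 = 0 -> Monday
Last day offset: 30 - 1 = 29 days
Weekday index = (0 + 29) mod 7 = 1

Tuesday, June 30


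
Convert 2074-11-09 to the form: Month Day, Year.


ISO 2074-11-09 parses as year=2074, month=11, day=09
Month 11 -> November

November 9, 2074


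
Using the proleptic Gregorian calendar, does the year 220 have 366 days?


Gregorian leap year rule: divisible by 4, but not by 100, unless also by 400.
220 is divisible by 4 but not 100 -> leap year

Yes


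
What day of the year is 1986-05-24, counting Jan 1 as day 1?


Date: May 24, 1986
Days in months 1 through 4: 120
Plus 24 days in May

Day of year: 144


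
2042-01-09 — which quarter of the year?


Month: January (month 1)
Q1: Jan-Mar, Q2: Apr-Jun, Q3: Jul-Sep, Q4: Oct-Dec

Q1


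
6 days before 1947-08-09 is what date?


Start: 1947-08-09, subtract 6 days
9 - 6 = 3 stays within August 1947

Result: 1947-08-03


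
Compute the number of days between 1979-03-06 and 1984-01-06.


From 1979-03-06 to 1984-01-06
1979-03-06: days before March = 31 + 28 = 59 (1979 is not a leap year); day of year = 59 + 6 = 65
1984-01-06: day of year = 6
Rest of 1979: 365 - 65 = 300
Full years 1980 (366), 1981 (365), 1982 (365), 1983 (365): 1461
Total = 300 + 1461 + 6 = 1767

1767 days


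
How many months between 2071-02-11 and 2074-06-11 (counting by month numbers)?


From February 2071 to June 2074
3 years * 12 = 36 months, plus 4 months = 40

40 months


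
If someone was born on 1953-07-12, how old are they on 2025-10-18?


Birth: 1953-07-12
Reference: 2025-10-18
Year difference: 2025 - 1953 = 72

72 years old


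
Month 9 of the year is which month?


Month 9 of 12

September


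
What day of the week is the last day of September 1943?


September 1943 has 30 days
Anchor: Jan 1, 1943. With p = 1943 - 1 = 1942: (p + p//4 - p//100 + p//400) mod 7 = (1942 + 485 - 19 + 4) mod 7 = 2412 mod 7 = 4 -> Friday (Mon=0 ... Sun=6)
Days before September (Jan-Aug): 243; September 1 index = (4 + 243) mod 7 = 2 -> Wednesday
Last day offset: 30 - 1 = 29 days
Weekday index = (2 + 29) mod 7 = 3

Thursday, September 30


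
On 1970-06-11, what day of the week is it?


Date: June 11, 1970
Anchor: Jan 1, 1970. With p = 1970 - 1 = 1969: (p + p//4 - p//100 + p//400) mod 7 = (1969 + 492 - 19 + 4) mod 7 = 2446 mod 7 = 3 -> Thursday (Mon=0 ... Sun=6)
Days before June (Jan-May): 151; offset = 151 + 11 - 1 = 161
Weekday index = (3 + 161) mod 7 = 3

Day of the week: Thursday


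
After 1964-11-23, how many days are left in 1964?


Day of year: 328 of 366
Remaining = 366 - 328

38 days


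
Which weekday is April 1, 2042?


Target: April 1, 2042
Anchor: Jan 1, 2042. With p = 2042 - 1 = 2041: (p + p//4 - p//100 + p//400) mod 7 = (2041 + 510 - 20 + 5) mod 7 = 2536 mod 7 = 2 -> Wednesday (Mon=0 ... Sun=6)
Days before April (Jan-Mar): 90 days
Weekday index = (2 + 90) mod 7 = 1

Tuesday


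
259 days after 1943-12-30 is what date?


Start: 1943-12-30, add 259 days
December 1943 has 31 days: 31 - 30 = 1 day to December 31 -> 258 left
January 1944 has 31 days -> 227 left
February 1944 has 29 days -> 198 left
March 1944 has 31 days -> 167 left
April 1944 has 30 days -> 137 left
May 1944 has 31 days -> 106 left
June 1944 has 30 days -> 76 left
July 1944 has 31 days -> 45 left
August 1944 has 31 days -> 14 left
September 1944: 14 <= 30 -> lands on September 14

Result: 1944-09-14


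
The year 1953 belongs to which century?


Century = (year - 1) // 100 + 1
= (1953 - 1) // 100 + 1
= 1952 // 100 + 1
= 19 + 1

20th century


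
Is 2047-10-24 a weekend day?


Anchor: Jan 1, 2047. With p = 2047 - 1 = 2046: (p + p//4 - p//100 + p//400) mod 7 = (2046 + 511 - 20 + 5) mod 7 = 2542 mod 7 = 1 -> Tuesday (Mon=0 ... Sun=6)
Day of year: 297; offset = 296
Weekday index = (1 + 296) mod 7 = 3 -> Thursday
Weekend days: Saturday, Sunday

No


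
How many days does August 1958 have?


August 1958

31 days


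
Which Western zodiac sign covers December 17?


Date: December 17
Conventional tropical zodiac dates: Sagittarius from November 22 onward; Capricorn starts December 22
December 17 falls within the Sagittarius range

Sagittarius


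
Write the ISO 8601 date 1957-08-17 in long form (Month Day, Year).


ISO 1957-08-17 parses as year=1957, month=08, day=17
Month 8 -> August

August 17, 1957


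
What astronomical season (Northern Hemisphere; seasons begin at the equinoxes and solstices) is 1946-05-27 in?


Date: May 27
Astronomical Spring (approx.; exact equinox/solstice day varies by year): March 20 to June 20
May 27 falls within the Spring window

Spring


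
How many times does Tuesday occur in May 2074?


May 2074 has 31 days
Anchor: Jan 1, 2074. With p = 2074 - 1 = 2073: (p + p//4 - p//100 + p//400) mod 7 = (2073 + 518 - 20 + 5) mod 7 = 2576 mod 7 = 0 -> Monday (Mon=0 ... Sun=6)
Days before May (Jan-Apr): 120; May 1 index = (0 + 120) mod 7 = 1 -> Tuesday
First Tuesday is May 1
Tuesdays: 1, 8, 15, 22, 29

5 Tuesdays


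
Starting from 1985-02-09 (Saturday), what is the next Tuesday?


Current: Saturday
Target: Tuesday
Days ahead: 3

Next Tuesday: 1985-02-12


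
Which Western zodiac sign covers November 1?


Date: November 1
Conventional tropical zodiac dates: Scorpio from October 23 onward; Sagittarius starts November 22
November 1 falls within the Scorpio range

Scorpio


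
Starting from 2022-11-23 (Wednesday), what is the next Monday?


Current: Wednesday
Target: Monday
Days ahead: 5

Next Monday: 2022-11-28


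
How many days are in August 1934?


August 1934

31 days


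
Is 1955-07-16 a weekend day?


Anchor: Jan 1, 1955. With p = 1955 - 1 = 1954: (p + p//4 - p//100 + p//400) mod 7 = (1954 + 488 - 19 + 4) mod 7 = 2427 mod 7 = 5 -> Saturday (Mon=0 ... Sun=6)
Day of year: 197; offset = 196
Weekday index = (5 + 196) mod 7 = 5 -> Saturday
Weekend days: Saturday, Sunday

Yes


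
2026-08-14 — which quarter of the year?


Month: August (month 8)
Q1: Jan-Mar, Q2: Apr-Jun, Q3: Jul-Sep, Q4: Oct-Dec

Q3


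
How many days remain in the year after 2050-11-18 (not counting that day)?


Day of year: 322 of 365
Remaining = 365 - 322

43 days


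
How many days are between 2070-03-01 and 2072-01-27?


From 2070-03-01 to 2072-01-27
2070-03-01: days before March = 31 + 28 = 59 (2070 is not a leap year); day of year = 59 + 1 = 60
2072-01-27: day of year = 27
Rest of 2070: 365 - 60 = 305
Full years 2071 (365): 365
Total = 305 + 365 + 27 = 697

697 days


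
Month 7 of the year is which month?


Month 7 of 12

July


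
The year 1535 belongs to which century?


Century = (year - 1) // 100 + 1
= (1535 - 1) // 100 + 1
= 1534 // 100 + 1
= 15 + 1

16th century


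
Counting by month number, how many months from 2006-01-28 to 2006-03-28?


From January 2006 to March 2006
0 years * 12 = 0 months, plus 2 months = 2

2 months


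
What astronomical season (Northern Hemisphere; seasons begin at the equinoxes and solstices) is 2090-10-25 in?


Date: October 25
Astronomical Autumn (approx.; exact equinox/solstice day varies by year): September 22 to December 20
October 25 falls within the Autumn window

Autumn


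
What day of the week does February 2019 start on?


Target: February 1, 2019
Anchor: Jan 1, 2019. With p = 2019 - 1 = 2018: (p + p//4 - p//100 + p//400) mod 7 = (2018 + 504 - 20 + 5) mod 7 = 2507 mod 7 = 1 -> Tuesday (Mon=0 ... Sun=6)
Days before February (Jan): 31 days
Weekday index = (1 + 31) mod 7 = 4

Friday


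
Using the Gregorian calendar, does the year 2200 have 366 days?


Gregorian leap year rule: divisible by 4, but not by 100, unless also by 400.
2200 is divisible by 100 but not 400 -> not a leap year

No


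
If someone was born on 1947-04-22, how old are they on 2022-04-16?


Birth: 1947-04-22
Reference: 2022-04-16
Year difference: 2022 - 1947 = 75
Birthday not yet reached in 2022, subtract 1

74 years old


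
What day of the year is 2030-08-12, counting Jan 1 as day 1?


Date: August 12, 2030
Days in months 1 through 7: 212
Plus 12 days in August

Day of year: 224


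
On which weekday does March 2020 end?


March 2020 has 31 days
Anchor: Jan 1, 2020. With p = 2020 - 1 = 2019: (p + p//4 - p//100 + p//400) mod 7 = (2019 + 504 - 20 + 5) mod 7 = 2508 mod 7 = 2 -> Wednesday (Mon=0 ... Sun=6)
Days before March (Jan-Feb): 60; March 1 index = (2 + 60) mod 7 = 6 -> Sunday
Last day offset: 31 - 1 = 30 days
Weekday index = (6 + 30) mod 7 = 1

Tuesday, March 31


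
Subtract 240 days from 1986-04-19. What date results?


Start: 1986-04-19, subtract 240 days
Back 19 days from April 19 reaches March 31, 1986 -> 221 left
March 1986 has 31 days -> back to February 28, 1986 -> 190 left
February 1986 has 28 days -> back to January 31, 1986 -> 162 left
January 1986 has 31 days -> back to December 31, 1985 -> 131 left
December 1985 has 31 days -> back to November 30, 1985 -> 100 left
November 1985 has 30 days -> back to October 31, 1985 -> 70 left
October 1985 has 31 days -> back to September 30, 1985 -> 39 left
September 1985 has 30 days -> back to August 31, 1985 -> 9 left
August 1985: 31 - 9 = 22 -> lands on August 22

Result: 1985-08-22


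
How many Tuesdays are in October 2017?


October 2017 has 31 days
Anchor: Jan 1, 2017. With p = 2017 - 1 = 2016: (p + p//4 - p//100 + p//400) mod 7 = (2016 + 504 - 20 + 5) mod 7 = 2505 mod 7 = 6 -> Sunday (Mon=0 ... Sun=6)
Days before October (Jan-Sep): 273; October 1 index = (6 + 273) mod 7 = 6 -> Sunday
First Tuesday is October 3
Tuesdays: 3, 10, 17, 24, 31

5 Tuesdays


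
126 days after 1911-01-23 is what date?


Start: 1911-01-23, add 126 days
January 1911 has 31 days: 31 - 23 = 8 days to January 31 -> 118 left
February 1911 has 28 days -> 90 left
March 1911 has 31 days -> 59 left
April 1911 has 30 days -> 29 left
May 1911: 29 <= 31 -> lands on May 29

Result: 1911-05-29


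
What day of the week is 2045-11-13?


Date: November 13, 2045
Anchor: Jan 1, 2045. With p = 2045 - 1 = 2044: (p + p//4 - p//100 + p//400) mod 7 = (2044 + 511 - 20 + 5) mod 7 = 2540 mod 7 = 6 -> Sunday (Mon=0 ... Sun=6)
Days before November (Jan-Oct): 304; offset = 304 + 13 - 1 = 316
Weekday index = (6 + 316) mod 7 = 0

Day of the week: Monday


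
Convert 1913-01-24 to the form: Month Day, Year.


ISO 1913-01-24 parses as year=1913, month=01, day=24
Month 1 -> January

January 24, 1913


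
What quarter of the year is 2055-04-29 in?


Month: April (month 4)
Q1: Jan-Mar, Q2: Apr-Jun, Q3: Jul-Sep, Q4: Oct-Dec

Q2


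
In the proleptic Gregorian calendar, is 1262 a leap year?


Gregorian leap year rule: divisible by 4, but not by 100, unless also by 400.
1262 is not divisible by 4 -> not a leap year

No


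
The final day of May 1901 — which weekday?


May 1901 has 31 days
Anchor: Jan 1, 1901. With p = 1901 - 1 = 1900: (p + p//4 - p//100 + p//400) mod 7 = (1900 + 475 - 19 + 4) mod 7 = 2360 mod 7 = 1 -> Tuesday (Mon=0 ... Sun=6)
Days before May (Jan-Apr): 120; May 1 index = (1 + 120) mod 7 = 2 -> Wednesday
Last day offset: 31 - 1 = 30 days
Weekday index = (2 + 30) mod 7 = 4

Friday, May 31


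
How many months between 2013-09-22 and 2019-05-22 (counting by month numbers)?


From September 2013 to May 2019
6 years * 12 = 72 months, minus 4 months = 68

68 months


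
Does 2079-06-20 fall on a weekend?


Anchor: Jan 1, 2079. With p = 2079 - 1 = 2078: (p + p//4 - p//100 + p//400) mod 7 = (2078 + 519 - 20 + 5) mod 7 = 2582 mod 7 = 6 -> Sunday (Mon=0 ... Sun=6)
Day of year: 171; offset = 170
Weekday index = (6 + 170) mod 7 = 1 -> Tuesday
Weekend days: Saturday, Sunday

No


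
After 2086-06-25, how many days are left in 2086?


Day of year: 176 of 365
Remaining = 365 - 176

189 days


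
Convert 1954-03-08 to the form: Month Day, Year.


ISO 1954-03-08 parses as year=1954, month=03, day=08
Month 3 -> March

March 8, 1954


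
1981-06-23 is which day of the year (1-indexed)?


Date: June 23, 1981
Days in months 1 through 5: 151
Plus 23 days in June

Day of year: 174


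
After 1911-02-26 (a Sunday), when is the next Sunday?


Current: Sunday
Target: Sunday
Days ahead: 7

Next Sunday: 1911-03-05


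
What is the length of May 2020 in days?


May 2020

31 days


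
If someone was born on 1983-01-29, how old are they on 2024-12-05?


Birth: 1983-01-29
Reference: 2024-12-05
Year difference: 2024 - 1983 = 41

41 years old


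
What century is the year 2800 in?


Century = (year - 1) // 100 + 1
= (2800 - 1) // 100 + 1
= 2799 // 100 + 1
= 27 + 1

28th century


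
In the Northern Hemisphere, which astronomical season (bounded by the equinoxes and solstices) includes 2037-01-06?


Date: January 6
Astronomical Winter (approx.; exact equinox/solstice day varies by year): December 21 to March 19
January 6 falls within the Winter window

Winter


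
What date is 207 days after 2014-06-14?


Start: 2014-06-14, add 207 days
June 2014 has 30 days: 30 - 14 = 16 days to June 30 -> 191 left
July 2014 has 31 days -> 160 left
August 2014 has 31 days -> 129 left
September 2014 has 30 days -> 99 left
October 2014 has 31 days -> 68 left
November 2014 has 30 days -> 38 left
December 2014 has 31 days -> 7 left
January 2015: 7 <= 31 -> lands on January 7

Result: 2015-01-07


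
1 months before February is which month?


February is month 2
2 - 1 = 1

January


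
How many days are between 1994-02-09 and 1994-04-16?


From 1994-02-09 to 1994-04-16
1994-02-09: days before February = 31; day of year = 31 + 9 = 40
1994-04-16: days before April = 31 + 28 + 31 = 90 (1994 is not a leap year); day of year = 90 + 16 = 106
Same year: 106 - 40 = 66

66 days


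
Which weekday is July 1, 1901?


Target: July 1, 1901
Anchor: Jan 1, 1901. With p = 1901 - 1 = 1900: (p + p//4 - p//100 + p//400) mod 7 = (1900 + 475 - 19 + 4) mod 7 = 2360 mod 7 = 1 -> Tuesday (Mon=0 ... Sun=6)
Days before July (Jan-Jun): 181 days
Weekday index = (1 + 181) mod 7 = 0

Monday


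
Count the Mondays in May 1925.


May 1925 has 31 days
Anchor: Jan 1, 1925. With p = 1925 - 1 = 1924: (p + p//4 - p//100 + p//400) mod 7 = (1924 + 481 - 19 + 4) mod 7 = 2390 mod 7 = 3 -> Thursday (Mon=0 ... Sun=6)
Days before May (Jan-Apr): 120; May 1 index = (3 + 120) mod 7 = 4 -> Friday
First Monday is May 4
Mondays: 4, 11, 18, 25

4 Mondays


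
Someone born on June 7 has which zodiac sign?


Date: June 7
Conventional tropical zodiac dates: Gemini from May 21 onward; Cancer starts June 21
June 7 falls within the Gemini range

Gemini


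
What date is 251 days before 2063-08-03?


Start: 2063-08-03, subtract 251 days
Back 3 days from August 3 reaches July 31, 2063 -> 248 left
July 2063 has 31 days -> back to June 30, 2063 -> 217 left
June 2063 has 30 days -> back to May 31, 2063 -> 187 left
May 2063 has 31 days -> back to April 30, 2063 -> 156 left
April 2063 has 30 days -> back to March 31, 2063 -> 126 left
March 2063 has 31 days -> back to February 28, 2063 -> 95 left
February 2063 has 28 days -> back to January 31, 2063 -> 67 left
January 2063 has 31 days -> back to December 31, 2062 -> 36 left
December 2062 has 31 days -> back to November 30, 2062 -> 5 left
November 2062: 30 - 5 = 25 -> lands on November 25

Result: 2062-11-25


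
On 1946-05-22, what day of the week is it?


Date: May 22, 1946
Anchor: Jan 1, 1946. With p = 1946 - 1 = 1945: (p + p//4 - p//100 + p//400) mod 7 = (1945 + 486 - 19 + 4) mod 7 = 2416 mod 7 = 1 -> Tuesday (Mon=0 ... Sun=6)
Days before May (Jan-Apr): 120; offset = 120 + 22 - 1 = 141
Weekday index = (1 + 141) mod 7 = 2

Day of the week: Wednesday


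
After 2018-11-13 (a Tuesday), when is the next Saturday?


Current: Tuesday
Target: Saturday
Days ahead: 4

Next Saturday: 2018-11-17


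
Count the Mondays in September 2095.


September 2095 has 30 days
Anchor: Jan 1, 2095. With p = 2095 - 1 = 2094: (p + p//4 - p//100 + p//400) mod 7 = (2094 + 523 - 20 + 5) mod 7 = 2602 mod 7 = 5 -> Saturday (Mon=0 ... Sun=6)
Days before September (Jan-Aug): 243; September 1 index = (5 + 243) mod 7 = 3 -> Thursday
First Monday is September 5
Mondays: 5, 12, 19, 26

4 Mondays


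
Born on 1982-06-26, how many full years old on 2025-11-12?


Birth: 1982-06-26
Reference: 2025-11-12
Year difference: 2025 - 1982 = 43

43 years old


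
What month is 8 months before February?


February is month 2
2 - 8 = -6; wrap: -6 + 12 = 6

June


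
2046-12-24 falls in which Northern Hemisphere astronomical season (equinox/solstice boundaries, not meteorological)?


Date: December 24
Astronomical Winter (approx.; exact equinox/solstice day varies by year): December 21 to March 19
December 24 falls within the Winter window

Winter


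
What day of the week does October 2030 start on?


Target: October 1, 2030
Anchor: Jan 1, 2030. With p = 2030 - 1 = 2029: (p + p//4 - p//100 + p//400) mod 7 = (2029 + 507 - 20 + 5) mod 7 = 2521 mod 7 = 1 -> Tuesday (Mon=0 ... Sun=6)
Days before October (Jan-Sep): 273 days
Weekday index = (1 + 273) mod 7 = 1

Tuesday


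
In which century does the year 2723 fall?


Century = (year - 1) // 100 + 1
= (2723 - 1) // 100 + 1
= 2722 // 100 + 1
= 27 + 1

28th century


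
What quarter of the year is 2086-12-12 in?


Month: December (month 12)
Q1: Jan-Mar, Q2: Apr-Jun, Q3: Jul-Sep, Q4: Oct-Dec

Q4


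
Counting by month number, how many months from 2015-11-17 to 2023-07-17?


From November 2015 to July 2023
8 years * 12 = 96 months, minus 4 months = 92

92 months


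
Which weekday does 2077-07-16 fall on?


Date: July 16, 2077
Anchor: Jan 1, 2077. With p = 2077 - 1 = 2076: (p + p//4 - p//100 + p//400) mod 7 = (2076 + 519 - 20 + 5) mod 7 = 2580 mod 7 = 4 -> Friday (Mon=0 ... Sun=6)
Days before July (Jan-Jun): 181; offset = 181 + 16 - 1 = 196
Weekday index = (4 + 196) mod 7 = 4

Day of the week: Friday


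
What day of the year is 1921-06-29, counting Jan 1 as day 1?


Date: June 29, 1921
Days in months 1 through 5: 151
Plus 29 days in June

Day of year: 180


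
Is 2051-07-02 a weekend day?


Anchor: Jan 1, 2051. With p = 2051 - 1 = 2050: (p + p//4 - p//100 + p//400) mod 7 = (2050 + 512 - 20 + 5) mod 7 = 2547 mod 7 = 6 -> Sunday (Mon=0 ... Sun=6)
Day of year: 183; offset = 182
Weekday index = (6 + 182) mod 7 = 6 -> Sunday
Weekend days: Saturday, Sunday

Yes


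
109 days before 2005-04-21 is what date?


Start: 2005-04-21, subtract 109 days
Back 21 days from April 21 reaches March 31, 2005 -> 88 left
March 2005 has 31 days -> back to February 28, 2005 -> 57 left
February 2005 has 28 days -> back to January 31, 2005 -> 29 left
January 2005: 31 - 29 = 2 -> lands on January 2

Result: 2005-01-02


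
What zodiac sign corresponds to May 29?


Date: May 29
Conventional tropical zodiac dates: Gemini from May 21 onward; Cancer starts June 21
May 29 falls within the Gemini range

Gemini


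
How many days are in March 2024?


March 2024

31 days


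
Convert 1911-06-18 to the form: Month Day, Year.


ISO 1911-06-18 parses as year=1911, month=06, day=18
Month 6 -> June

June 18, 1911


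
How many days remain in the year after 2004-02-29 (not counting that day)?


Day of year: 60 of 366
Remaining = 366 - 60

306 days


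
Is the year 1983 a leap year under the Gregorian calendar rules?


Gregorian leap year rule: divisible by 4, but not by 100, unless also by 400.
1983 is not divisible by 4 -> not a leap year

No


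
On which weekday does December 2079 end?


December 2079 has 31 days
Anchor: Jan 1, 2079. With p = 2079 - 1 = 2078: (p + p//4 - p//100 + p//400) mod 7 = (2078 + 519 - 20 + 5) mod 7 = 2582 mod 7 = 6 -> Sunday (Mon=0 ... Sun=6)
Days before December (Jan-Nov): 334; December 1 index = (6 + 334) mod 7 = 4 -> Friday
Last day offset: 31 - 1 = 30 days
Weekday index = (4 + 30) mod 7 = 6

Sunday, December 31


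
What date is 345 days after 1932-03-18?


Start: 1932-03-18, add 345 days
March 1932 has 31 days: 31 - 18 = 13 days to March 31 -> 332 left
April 1932 has 30 days -> 302 left
May 1932 has 31 days -> 271 left
June 1932 has 30 days -> 241 left
July 1932 has 31 days -> 210 left
August 1932 has 31 days -> 179 left
September 1932 has 30 days -> 149 left
October 1932 has 31 days -> 118 left
November 1932 has 30 days -> 88 left
December 1932 has 31 days -> 57 left
January 1933 has 31 days -> 26 left
February 1933: 26 <= 28 -> lands on February 26

Result: 1933-02-26


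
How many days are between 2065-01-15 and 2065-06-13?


From 2065-01-15 to 2065-06-13
2065-01-15: day of year = 15
2065-06-13: days before June = 31 + 28 + 31 + 30 + 31 = 151 (2065 is not a leap year); day of year = 151 + 13 = 164
Same year: 164 - 15 = 149

149 days


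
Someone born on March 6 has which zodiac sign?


Date: March 6
Conventional tropical zodiac dates: Pisces from February 19 onward; Aries starts March 21
March 6 falls within the Pisces range

Pisces


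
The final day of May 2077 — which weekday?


May 2077 has 31 days
Anchor: Jan 1, 2077. With p = 2077 - 1 = 2076: (p + p//4 - p//100 + p//400) mod 7 = (2076 + 519 - 20 + 5) mod 7 = 2580 mod 7 = 4 -> Friday (Mon=0 ... Sun=6)
Days before May (Jan-Apr): 120; May 1 index = (4 + 120) mod 7 = 5 -> Saturday
Last day offset: 31 - 1 = 30 days
Weekday index = (5 + 30) mod 7 = 0

Monday, May 31


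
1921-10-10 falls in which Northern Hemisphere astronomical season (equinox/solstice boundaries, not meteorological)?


Date: October 10
Astronomical Autumn (approx.; exact equinox/solstice day varies by year): September 22 to December 20
October 10 falls within the Autumn window

Autumn


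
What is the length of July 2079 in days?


July 2079

31 days


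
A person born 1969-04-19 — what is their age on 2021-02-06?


Birth: 1969-04-19
Reference: 2021-02-06
Year difference: 2021 - 1969 = 52
Birthday not yet reached in 2021, subtract 1

51 years old


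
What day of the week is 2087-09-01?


Date: September 1, 2087
Anchor: Jan 1, 2087. With p = 2087 - 1 = 2086: (p + p//4 - p//100 + p//400) mod 7 = (2086 + 521 - 20 + 5) mod 7 = 2592 mod 7 = 2 -> Wednesday (Mon=0 ... Sun=6)
Days before September (Jan-Aug): 243; offset = 243 + 1 - 1 = 243
Weekday index = (2 + 243) mod 7 = 0

Day of the week: Monday


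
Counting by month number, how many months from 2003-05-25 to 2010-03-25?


From May 2003 to March 2010
7 years * 12 = 84 months, minus 2 months = 82

82 months


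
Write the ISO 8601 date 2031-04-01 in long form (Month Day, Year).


ISO 2031-04-01 parses as year=2031, month=04, day=01
Month 4 -> April

April 1, 2031


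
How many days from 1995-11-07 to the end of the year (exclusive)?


Day of year: 311 of 365
Remaining = 365 - 311

54 days


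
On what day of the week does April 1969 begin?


Target: April 1, 1969
Anchor: Jan 1, 1969. With p = 1969 - 1 = 1968: (p + p//4 - p//100 + p//400) mod 7 = (1968 + 492 - 19 + 4) mod 7 = 2445 mod 7 = 2 -> Wednesday (Mon=0 ... Sun=6)
Days before April (Jan-Mar): 90 days
Weekday index = (2 + 90) mod 7 = 1

Tuesday


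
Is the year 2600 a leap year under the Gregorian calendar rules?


Gregorian leap year rule: divisible by 4, but not by 100, unless also by 400.
2600 is divisible by 100 but not 400 -> not a leap year

No


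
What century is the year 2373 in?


Century = (year - 1) // 100 + 1
= (2373 - 1) // 100 + 1
= 2372 // 100 + 1
= 23 + 1

24th century


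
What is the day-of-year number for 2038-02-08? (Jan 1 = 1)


Date: February 8, 2038
Days in months 1 through 1: 31
Plus 8 days in February

Day of year: 39


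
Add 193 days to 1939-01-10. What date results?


Start: 1939-01-10, add 193 days
January 1939 has 31 days: 31 - 10 = 21 days to January 31 -> 172 left
February 1939 has 28 days -> 144 left
March 1939 has 31 days -> 113 left
April 1939 has 30 days -> 83 left
May 1939 has 31 days -> 52 left
June 1939 has 30 days -> 22 left
July 1939: 22 <= 31 -> lands on July 22

Result: 1939-07-22


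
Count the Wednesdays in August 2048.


August 2048 has 31 days
Anchor: Jan 1, 2048. With p = 2048 - 1 = 2047: (p + p//4 - p//100 + p//400) mod 7 = (2047 + 511 - 20 + 5) mod 7 = 2543 mod 7 = 2 -> Wednesday (Mon=0 ... Sun=6)
Days before August (Jan-Jul): 213; August 1 index = (2 + 213) mod 7 = 5 -> Saturday
First Wednesday is August 5
Wednesdays: 5, 12, 19, 26

4 Wednesdays


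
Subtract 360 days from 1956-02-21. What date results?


Start: 1956-02-21, subtract 360 days
Back 21 days from February 21 reaches January 31, 1956 -> 339 left
January 1956 has 31 days -> back to December 31, 1955 -> 308 left
December 1955 has 31 days -> back to November 30, 1955 -> 277 left
November 1955 has 30 days -> back to October 31, 1955 -> 247 left
October 1955 has 31 days -> back to September 30, 1955 -> 216 left
September 1955 has 30 days -> back to August 31, 1955 -> 186 left
August 1955 has 31 days -> back to July 31, 1955 -> 155 left
July 1955 has 31 days -> back to June 30, 1955 -> 124 left
June 1955 has 30 days -> back to May 31, 1955 -> 94 left
May 1955 has 31 days -> back to April 30, 1955 -> 63 left
April 1955 has 30 days -> back to March 31, 1955 -> 33 left
March 1955 has 31 days -> back to February 28, 1955 -> 2 left
February 1955: 28 - 2 = 26 -> lands on February 26

Result: 1955-02-26


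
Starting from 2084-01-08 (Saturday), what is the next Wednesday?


Current: Saturday
Target: Wednesday
Days ahead: 4

Next Wednesday: 2084-01-12


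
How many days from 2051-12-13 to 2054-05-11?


From 2051-12-13 to 2054-05-11
2051-12-13: days before December = 31 + 28 + 31 + 30 + 31 + 30 + 31 + 31 + 30 + 31 + 30 = 334 (2051 is not a leap year); day of year = 334 + 13 = 347
2054-05-11: days before May = 31 + 28 + 31 + 30 = 120 (2054 is not a leap year); day of year = 120 + 11 = 131
Rest of 2051: 365 - 347 = 18
Full years 2052 (366), 2053 (365): 731
Total = 18 + 731 + 131 = 880

880 days


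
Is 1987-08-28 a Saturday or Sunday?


Anchor: Jan 1, 1987. With p = 1987 - 1 = 1986: (p + p//4 - p//100 + p//400) mod 7 = (1986 + 496 - 19 + 4) mod 7 = 2467 mod 7 = 3 -> Thursday (Mon=0 ... Sun=6)
Day of year: 240; offset = 239
Weekday index = (3 + 239) mod 7 = 4 -> Friday
Weekend days: Saturday, Sunday

No


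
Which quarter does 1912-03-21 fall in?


Month: March (month 3)
Q1: Jan-Mar, Q2: Apr-Jun, Q3: Jul-Sep, Q4: Oct-Dec

Q1


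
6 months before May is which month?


May is month 5
5 - 6 = -1; wrap: -1 + 12 = 11

November


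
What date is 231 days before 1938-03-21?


Start: 1938-03-21, subtract 231 days
Back 21 days from March 21 reaches February 28, 1938 -> 210 left
February 1938 has 28 days -> back to January 31, 1938 -> 182 left
January 1938 has 31 days -> back to December 31, 1937 -> 151 left
December 1937 has 31 days -> back to November 30, 1937 -> 120 left
November 1937 has 30 days -> back to October 31, 1937 -> 90 left
October 1937 has 31 days -> back to September 30, 1937 -> 59 left
September 1937 has 30 days -> back to August 31, 1937 -> 29 left
August 1937: 31 - 29 = 2 -> lands on August 2

Result: 1937-08-02


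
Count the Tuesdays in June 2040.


June 2040 has 30 days
Anchor: Jan 1, 2040. With p = 2040 - 1 = 2039: (p + p//4 - p//100 + p//400) mod 7 = (2039 + 509 - 20 + 5) mod 7 = 2533 mod 7 = 6 -> Sunday (Mon=0 ... Sun=6)
Days before June (Jan-May): 152; June 1 index = (6 + 152) mod 7 = 4 -> Friday
First Tuesday is June 5
Tuesdays: 5, 12, 19, 26

4 Tuesdays


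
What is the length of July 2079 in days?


July 2079

31 days


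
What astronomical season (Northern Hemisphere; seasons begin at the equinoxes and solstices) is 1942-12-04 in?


Date: December 4
Astronomical Autumn (approx.; exact equinox/solstice day varies by year): September 22 to December 20
December 4 falls within the Autumn window

Autumn


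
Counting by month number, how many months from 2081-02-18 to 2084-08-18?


From February 2081 to August 2084
3 years * 12 = 36 months, plus 6 months = 42

42 months


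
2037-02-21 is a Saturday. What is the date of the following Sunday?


Current: Saturday
Target: Sunday
Days ahead: 1

Next Sunday: 2037-02-22


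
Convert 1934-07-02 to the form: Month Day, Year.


ISO 1934-07-02 parses as year=1934, month=07, day=02
Month 7 -> July

July 2, 1934


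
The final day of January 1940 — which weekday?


January 1940 has 31 days
Anchor: Jan 1, 1940. With p = 1940 - 1 = 1939: (p + p//4 - p//100 + p//400) mod 7 = (1939 + 484 - 19 + 4) mod 7 = 2408 mod 7 = 0 -> Monday (Mon=0 ... Sun=6)
January 1 is the anchor itself -> Monday
Last day offset: 31 - 1 = 30 days
Weekday index = (0 + 30) mod 7 = 2

Wednesday, January 31


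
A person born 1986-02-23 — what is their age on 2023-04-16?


Birth: 1986-02-23
Reference: 2023-04-16
Year difference: 2023 - 1986 = 37

37 years old


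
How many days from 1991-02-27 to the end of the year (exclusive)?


Day of year: 58 of 365
Remaining = 365 - 58

307 days


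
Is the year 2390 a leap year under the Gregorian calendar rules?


Gregorian leap year rule: divisible by 4, but not by 100, unless also by 400.
2390 is not divisible by 4 -> not a leap year

No


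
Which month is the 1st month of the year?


Month 1 of 12

January


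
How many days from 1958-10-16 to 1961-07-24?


From 1958-10-16 to 1961-07-24
1958-10-16: days before October = 31 + 28 + 31 + 30 + 31 + 30 + 31 + 31 + 30 = 273 (1958 is not a leap year); day of year = 273 + 16 = 289
1961-07-24: days before July = 31 + 28 + 31 + 30 + 31 + 30 = 181 (1961 is not a leap year); day of year = 181 + 24 = 205
Rest of 1958: 365 - 289 = 76
Full years 1959 (365), 1960 (366): 731
Total = 76 + 731 + 205 = 1012

1012 days


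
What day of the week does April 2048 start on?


Target: April 1, 2048
Anchor: Jan 1, 2048. With p = 2048 - 1 = 2047: (p + p//4 - p//100 + p//400) mod 7 = (2047 + 511 - 20 + 5) mod 7 = 2543 mod 7 = 2 -> Wednesday (Mon=0 ... Sun=6)
Days before April (Jan-Mar): 91 days
Weekday index = (2 + 91) mod 7 = 2

Wednesday


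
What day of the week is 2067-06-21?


Date: June 21, 2067
Anchor: Jan 1, 2067. With p = 2067 - 1 = 2066: (p + p//4 - p//100 + p//400) mod 7 = (2066 + 516 - 20 + 5) mod 7 = 2567 mod 7 = 5 -> Saturday (Mon=0 ... Sun=6)
Days before June (Jan-May): 151; offset = 151 + 21 - 1 = 171
Weekday index = (5 + 171) mod 7 = 1

Day of the week: Tuesday


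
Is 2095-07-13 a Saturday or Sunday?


Anchor: Jan 1, 2095. With p = 2095 - 1 = 2094: (p + p//4 - p//100 + p//400) mod 7 = (2094 + 523 - 20 + 5) mod 7 = 2602 mod 7 = 5 -> Saturday (Mon=0 ... Sun=6)
Day of year: 194; offset = 193
Weekday index = (5 + 193) mod 7 = 2 -> Wednesday
Weekend days: Saturday, Sunday

No


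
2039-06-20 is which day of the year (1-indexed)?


Date: June 20, 2039
Days in months 1 through 5: 151
Plus 20 days in June

Day of year: 171


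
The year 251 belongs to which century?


Century = (year - 1) // 100 + 1
= (251 - 1) // 100 + 1
= 250 // 100 + 1
= 2 + 1

3rd century


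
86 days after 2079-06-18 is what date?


Start: 2079-06-18, add 86 days
June 2079 has 30 days: 30 - 18 = 12 days to June 30 -> 74 left
July 2079 has 31 days -> 43 left
August 2079 has 31 days -> 12 left
September 2079: 12 <= 30 -> lands on September 12

Result: 2079-09-12


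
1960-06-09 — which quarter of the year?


Month: June (month 6)
Q1: Jan-Mar, Q2: Apr-Jun, Q3: Jul-Sep, Q4: Oct-Dec

Q2


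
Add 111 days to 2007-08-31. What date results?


Start: 2007-08-31, add 111 days
August 31 is the last day of August 2007 -> 111 left
September 2007 has 30 days -> 81 left
October 2007 has 31 days -> 50 left
November 2007 has 30 days -> 20 left
December 2007: 20 <= 31 -> lands on December 20

Result: 2007-12-20


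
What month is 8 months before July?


July is month 7
7 - 8 = -1; wrap: -1 + 12 = 11

November


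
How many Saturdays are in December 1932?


December 1932 has 31 days
Anchor: Jan 1, 1932. With p = 1932 - 1 = 1931: (p + p//4 - p//100 + p//400) mod 7 = (1931 + 482 - 19 + 4) mod 7 = 2398 mod 7 = 4 -> Friday (Mon=0 ... Sun=6)
Days before December (Jan-Nov): 335; December 1 index = (4 + 335) mod 7 = 3 -> Thursday
First Saturday is December 3
Saturdays: 3, 10, 17, 24, 31

5 Saturdays


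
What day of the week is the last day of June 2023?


June 2023 has 30 days
Anchor: Jan 1, 2023. With p = 2023 - 1 = 2022: (p + p//4 - p//100 + p//400) mod 7 = (2022 + 505 - 20 + 5) mod 7 = 2512 mod 7 = 6 -> Sunday (Mon=0 ... Sun=6)
Days before June (Jan-May): 151; June 1 index = (6 + 151) mod 7 = 3 -> Thursday
Last day offset: 30 - 1 = 29 days
Weekday index = (3 + 29) mod 7 = 4

Friday, June 30


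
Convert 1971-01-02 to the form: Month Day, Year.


ISO 1971-01-02 parses as year=1971, month=01, day=02
Month 1 -> January

January 2, 1971


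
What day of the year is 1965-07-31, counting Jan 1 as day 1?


Date: July 31, 1965
Days in months 1 through 6: 181
Plus 31 days in July

Day of year: 212


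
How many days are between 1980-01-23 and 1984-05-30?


From 1980-01-23 to 1984-05-30
1980-01-23: day of year = 23
1984-05-30: days before May = 31 + 29 + 31 + 30 = 121 (1984 is a leap year); day of year = 121 + 30 = 151
Rest of 1980: 366 - 23 = 343
Full years 1981 (365), 1982 (365), 1983 (365): 1095
Total = 343 + 1095 + 151 = 1589

1589 days


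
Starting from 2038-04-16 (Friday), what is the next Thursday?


Current: Friday
Target: Thursday
Days ahead: 6

Next Thursday: 2038-04-22


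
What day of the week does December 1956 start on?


Target: December 1, 1956
Anchor: Jan 1, 1956. With p = 1956 - 1 = 1955: (p + p//4 - p//100 + p//400) mod 7 = (1955 + 488 - 19 + 4) mod 7 = 2428 mod 7 = 6 -> Sunday (Mon=0 ... Sun=6)
Days before December (Jan-Nov): 335 days
Weekday index = (6 + 335) mod 7 = 5

Saturday


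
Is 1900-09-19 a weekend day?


Anchor: Jan 1, 1900. With p = 1900 - 1 = 1899: (p + p//4 - p//100 + p//400) mod 7 = (1899 + 474 - 18 + 4) mod 7 = 2359 mod 7 = 0 -> Monday (Mon=0 ... Sun=6)
Day of year: 262; offset = 261
Weekday index = (0 + 261) mod 7 = 2 -> Wednesday
Weekend days: Saturday, Sunday

No


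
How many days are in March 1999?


March 1999

31 days


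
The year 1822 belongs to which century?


Century = (year - 1) // 100 + 1
= (1822 - 1) // 100 + 1
= 1821 // 100 + 1
= 18 + 1

19th century


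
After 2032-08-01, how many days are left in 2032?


Day of year: 214 of 366
Remaining = 366 - 214

152 days


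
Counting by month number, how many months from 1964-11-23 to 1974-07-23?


From November 1964 to July 1974
10 years * 12 = 120 months, minus 4 months = 116

116 months


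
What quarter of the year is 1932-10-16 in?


Month: October (month 10)
Q1: Jan-Mar, Q2: Apr-Jun, Q3: Jul-Sep, Q4: Oct-Dec

Q4


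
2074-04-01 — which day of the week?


Date: April 1, 2074
Anchor: Jan 1, 2074. With p = 2074 - 1 = 2073: (p + p//4 - p//100 + p//400) mod 7 = (2073 + 518 - 20 + 5) mod 7 = 2576 mod 7 = 0 -> Monday (Mon=0 ... Sun=6)
Days before April (Jan-Mar): 90; offset = 90 + 1 - 1 = 90
Weekday index = (0 + 90) mod 7 = 6

Day of the week: Sunday


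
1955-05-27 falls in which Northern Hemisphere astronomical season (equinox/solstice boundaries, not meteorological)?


Date: May 27
Astronomical Spring (approx.; exact equinox/solstice day varies by year): March 20 to June 20
May 27 falls within the Spring window

Spring
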